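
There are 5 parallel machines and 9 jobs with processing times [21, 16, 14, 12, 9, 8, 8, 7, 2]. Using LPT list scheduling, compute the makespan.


Jobs (LPT sorted): [21, 16, 14, 12, 9, 8, 8, 7, 2]
Machines: 5
  J=21 → Machine 1 (load: 0+21=21)
  J=16 → Machine 2 (load: 0+16=16)
  J=14 → Machine 3 (load: 0+14=14)
  J=12 → Machine 4 (load: 0+12=12)
  J=9 → Machine 5 (load: 0+9=9)
  J=8 → Machine 5 (load: 9+8=17)
  J=8 → Machine 4 (load: 12+8=20)
  J=7 → Machine 3 (load: 14+7=21)
  J=2 → Machine 2 (load: 16+2=18)
Machine loads: [21, 18, 21, 20, 17]
Makespan = max = 21 time units


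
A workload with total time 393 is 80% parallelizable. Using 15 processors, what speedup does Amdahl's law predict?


Amdahl's law: T_p = T × ((1-p) + p/N)
= 393 × ((1-0.8) + 0.8/15)
= 393 × (0.20 + 0.0533)
= 393 × 0.2533
= 99.56
Speedup = 393/99.56
= 3.95×


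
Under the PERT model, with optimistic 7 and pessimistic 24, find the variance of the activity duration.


σ² = ((p - o) / 6)² = (p - o)² / 36
= (24 - 7)² / 36
= 17² / 36
= 289 / 36
= 8.0278


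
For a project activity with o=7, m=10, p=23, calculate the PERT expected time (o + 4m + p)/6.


te = (o + 4m + p) / 6
= (7 + 4×10 + 23) / 6
= (7 + 40 + 23) / 6
= 70 / 6
= 11.67


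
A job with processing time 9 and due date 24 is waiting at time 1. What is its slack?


Slack = due - current_time - processing
= 24 - 1 - 9
= 14


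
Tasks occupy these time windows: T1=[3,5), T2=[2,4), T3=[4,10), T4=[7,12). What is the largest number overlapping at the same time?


Check each time point for overlaps:
  t=3: 2 tasks active (T1, T2)
Max concurrent = 2


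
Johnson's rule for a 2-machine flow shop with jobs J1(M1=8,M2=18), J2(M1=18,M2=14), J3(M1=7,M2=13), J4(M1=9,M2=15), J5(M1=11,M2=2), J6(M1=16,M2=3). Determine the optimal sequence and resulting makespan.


Johnson's rule:
Group 1 (M1≤M2, sort by M1): ['J3', 'J1', 'J4']
Group 2 (M1>M2, sort desc M2): ['J2', 'J6', 'J5']
Sequence: J3 → J1 → J4 → J2 → J6 → J5
Makespan calculation:
  J3: M1 done=7, M2 done=20
  J1: M1 done=15, M2 done=38
  J4: M1 done=24, M2 done=53
  J2: M1 done=42, M2 done=67
  J6: M1 done=58, M2 done=70
  J5: M1 done=69, M2 done=72
= Sequence: J3 → J1 → J4 → J2 → J6 → J5, Makespan: 72


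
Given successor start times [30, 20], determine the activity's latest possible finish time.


LF = min of all successor start times
Successors start at: [30, 20]
LF = min(30, 20)
= 20


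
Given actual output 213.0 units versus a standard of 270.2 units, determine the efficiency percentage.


Efficiency = (actual / standard) × 100
= (213.0 / 270.2) × 100
= 78.8%


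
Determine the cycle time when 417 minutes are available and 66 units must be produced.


Cycle time = available time / demand
= 417 / 66
= 6.32 min/unit


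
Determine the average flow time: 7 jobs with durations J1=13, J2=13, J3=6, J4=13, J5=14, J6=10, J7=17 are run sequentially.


Completion times:
  J1: completes at 13
  J2: completes at 26
  J3: completes at 32
  J4: completes at 45
  J5: completes at 59
  J6: completes at 69
  J7: completes at 86
Sum = 330
Average = 330/7
= 47.14


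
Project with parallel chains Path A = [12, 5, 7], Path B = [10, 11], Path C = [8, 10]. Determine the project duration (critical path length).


Path A: 12 + 5 + 7 = 24
Path B: 10 + 11 = 21
Path C: 8 + 10 = 18
Critical path = longest = max(24, 21, 18)
= 24 (Path A)


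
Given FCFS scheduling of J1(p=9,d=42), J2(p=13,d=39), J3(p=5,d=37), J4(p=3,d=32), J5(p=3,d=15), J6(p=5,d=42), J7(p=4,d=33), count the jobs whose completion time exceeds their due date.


Completion vs due date:
  J1: C=9, d=42 → on time
  J2: C=22, d=39 → on time
  J3: C=27, d=37 → on time
  J4: C=30, d=32 → on time
  J5: C=33, d=15 → TARDY
  J6: C=38, d=42 → on time
  J7: C=42, d=33 → TARDY
Tardy jobs: J5, J7
Count = 2


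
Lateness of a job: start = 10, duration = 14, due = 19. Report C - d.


Completion = 10 + 14 = 24
Lateness = C - d = 24 - 19
= 5


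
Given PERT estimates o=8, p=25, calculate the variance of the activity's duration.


σ² = ((p - o) / 6)² = (p - o)² / 36
= (25 - 8)² / 36
= 17² / 36
= 289 / 36
= 8.0278


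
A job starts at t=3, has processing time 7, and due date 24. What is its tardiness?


Completion = start + processing = 3 + 7 = 10
Tardiness = max(0, C - d) = max(0, 10 - 24)
= max(0, -14)
= 0


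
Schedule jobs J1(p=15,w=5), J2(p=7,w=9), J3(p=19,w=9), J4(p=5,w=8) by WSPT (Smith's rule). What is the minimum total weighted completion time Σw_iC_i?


WSPT order (by p/w): J4 → J2 → J3 → J1
  J4: C=5, w·C=8×5=40
  J2: C=12, w·C=9×12=108
  J3: C=31, w·C=9×31=279
  J1: C=46, w·C=5×46=230
Σ w·C = 657
= 657


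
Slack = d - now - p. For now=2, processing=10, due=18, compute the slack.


Slack = due - current_time - processing
= 18 - 2 - 10
= 6


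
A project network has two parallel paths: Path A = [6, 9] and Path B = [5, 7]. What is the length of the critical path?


Path A: 6 + 9 = 15
Path B: 5 + 7 = 12
Critical path = longest = max(15, 12)
= 15 (Path A)


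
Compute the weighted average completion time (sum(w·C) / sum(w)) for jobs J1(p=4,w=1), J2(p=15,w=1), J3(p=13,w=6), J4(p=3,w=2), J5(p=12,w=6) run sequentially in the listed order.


Completion times:
  J1: C=4, w×C=1×4=4
  J2: C=19, w×C=1×19=19
  J3: C=32, w×C=6×32=192
  J4: C=35, w×C=2×35=70
  J5: C=47, w×C=6×47=282
Sum w×C = 567
Sum w = 16
Weighted avg = 567/16
= 35.44


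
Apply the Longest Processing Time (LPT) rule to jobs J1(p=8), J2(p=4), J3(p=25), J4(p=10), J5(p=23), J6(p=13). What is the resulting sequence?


LPT: sort by longest processing time first
  J3: p=25
  J5: p=23
  J6: p=13
  J4: p=10
  J1: p=8
  J2: p=4
Order: J3 → J5 → J6 → J4 → J1 → J2


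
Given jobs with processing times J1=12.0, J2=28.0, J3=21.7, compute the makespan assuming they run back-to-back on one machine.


Sequential makespan: sum all processing times
= 12.0 + 28.0 + 21.7
= 61.7 time units


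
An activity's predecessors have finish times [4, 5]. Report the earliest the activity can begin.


ES = max of all predecessor completion times
Predecessors: [4, 5]
ES = max(4, 5)
= 5


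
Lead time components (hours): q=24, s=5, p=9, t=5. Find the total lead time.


Lead time = queue + setup + processing + transit
= 24 + 5 + 9 + 5
= 43 hours


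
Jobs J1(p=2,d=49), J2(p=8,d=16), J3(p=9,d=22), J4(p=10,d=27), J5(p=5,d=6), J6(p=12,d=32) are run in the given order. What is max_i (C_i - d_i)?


Lateness per job (L = C - d):
  J1: C=2, d=49, L=-47
  J2: C=10, d=16, L=-6
  J3: C=19, d=22, L=-3
  J4: C=29, d=27, L=2
  J5: C=34, d=6, L=28
  J6: C=46, d=32, L=14
Lmax = max(-47, -6, -3, 2, 28, 14)
= 28


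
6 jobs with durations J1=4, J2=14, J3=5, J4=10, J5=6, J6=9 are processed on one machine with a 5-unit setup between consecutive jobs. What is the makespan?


Makespan = Σ processing + (n-1) × setup
= (4 + 14 + 5 + 10 + 6 + 9) + (6-1)×5
= 48 + 25
= 73 time units


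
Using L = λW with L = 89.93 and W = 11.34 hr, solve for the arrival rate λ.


Little's law: L = λW → λ = L / W
= 89.93 / 11.34
= 7.93 per hour


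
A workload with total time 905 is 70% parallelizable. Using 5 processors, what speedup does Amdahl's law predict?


Amdahl's law: T_p = T × ((1-p) + p/N)
= 905 × ((1-0.7) + 0.7/5)
= 905 × (0.30 + 0.1400)
= 905 × 0.4400
= 398.20
Speedup = 905/398.20
= 2.27×


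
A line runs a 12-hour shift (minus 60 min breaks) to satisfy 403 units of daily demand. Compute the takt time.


Available = 12×60 - 60 = 660 min
Takt time = 660 / 403
= 1.64 min/unit


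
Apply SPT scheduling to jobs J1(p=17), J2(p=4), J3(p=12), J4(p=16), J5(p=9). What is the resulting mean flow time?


SPT order: J2 → J5 → J3 → J4 → J1
Completion times:
  J2: C=4
  J5: C=13
  J3: C=25
  J4: C=41
  J1: C=58
Sum = 141, n = 5
Mean flow = 141/5
= 28.20


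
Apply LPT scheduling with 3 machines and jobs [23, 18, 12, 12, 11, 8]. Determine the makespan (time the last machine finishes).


Jobs (LPT sorted): [23, 18, 12, 12, 11, 8]
Machines: 3
  J=23 → Machine 1 (load: 0+23=23)
  J=18 → Machine 2 (load: 0+18=18)
  J=12 → Machine 3 (load: 0+12=12)
  J=12 → Machine 3 (load: 12+12=24)
  J=11 → Machine 2 (load: 18+11=29)
  J=8 → Machine 1 (load: 23+8=31)
Machine loads: [31, 29, 24]
Makespan = max = 31 time units


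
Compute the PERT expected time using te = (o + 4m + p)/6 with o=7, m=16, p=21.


te = (o + 4m + p) / 6
= (7 + 4×16 + 21) / 6
= (7 + 64 + 21) / 6
= 92 / 6
= 15.33


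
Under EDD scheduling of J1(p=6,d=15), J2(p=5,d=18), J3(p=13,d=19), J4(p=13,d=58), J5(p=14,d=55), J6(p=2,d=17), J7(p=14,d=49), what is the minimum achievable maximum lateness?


EDD order: J1 → J6 → J2 → J3 → J7 → J5 → J4
Completion and lateness:
  J1: C=6, d=15, L=6-15=-9
  J6: C=8, d=17, L=8-17=-9
  J2: C=13, d=18, L=13-18=-5
  J3: C=26, d=19, L=26-19=7
  J7: C=40, d=49, L=40-49=-9
  J5: C=54, d=55, L=54-55=-1
  J4: C=67, d=58, L=67-58=9
Lmax = max(-9, -9, -5, 7, -9, -1, 9)
= 9


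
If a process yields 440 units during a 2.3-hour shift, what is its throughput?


Throughput = units / time
= 440 / 2.3
= 191.3 units/hour


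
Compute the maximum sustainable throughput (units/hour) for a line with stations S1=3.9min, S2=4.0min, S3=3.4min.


Bottleneck = longest station time
Station times: [3.9, 4.0, 3.4]
Max = 4.0 min
Rate = 60 / 4.0
= 15.00 units/hour (bottleneck: 4.0min)


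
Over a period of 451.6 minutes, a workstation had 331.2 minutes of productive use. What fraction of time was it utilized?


Utilization = busy / total × 100
= 331.2 / 451.6 × 100
= 73.3%


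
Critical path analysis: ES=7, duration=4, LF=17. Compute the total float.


EF = ES + duration = 7 + 4 = 11
LS = LF - duration = 17 - 4 = 13
Total Float = LF - EF = 17 - 11
(or LS - ES = 13 - 7)
= 6


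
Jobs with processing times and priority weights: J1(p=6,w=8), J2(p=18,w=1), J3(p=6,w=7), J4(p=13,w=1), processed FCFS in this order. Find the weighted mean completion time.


Completion times:
  J1: C=6, w×C=8×6=48
  J2: C=24, w×C=1×24=24
  J3: C=30, w×C=7×30=210
  J4: C=43, w×C=1×43=43
Sum w×C = 325
Sum w = 17
Weighted avg = 325/17
= 19.12


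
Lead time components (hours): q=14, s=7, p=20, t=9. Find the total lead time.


Lead time = queue + setup + processing + transit
= 14 + 7 + 20 + 9
= 50 hours


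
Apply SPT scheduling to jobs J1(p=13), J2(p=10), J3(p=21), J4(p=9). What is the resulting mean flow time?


SPT order: J4 → J2 → J1 → J3
Completion times:
  J4: C=9
  J2: C=19
  J1: C=32
  J3: C=53
Sum = 113, n = 4
Mean flow = 113/4
= 28.25


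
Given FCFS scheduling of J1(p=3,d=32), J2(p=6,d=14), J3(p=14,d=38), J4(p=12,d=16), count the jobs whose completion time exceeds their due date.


Completion vs due date:
  J1: C=3, d=32 → on time
  J2: C=9, d=14 → on time
  J3: C=23, d=38 → on time
  J4: C=35, d=16 → TARDY
Tardy jobs: J4
Count = 1


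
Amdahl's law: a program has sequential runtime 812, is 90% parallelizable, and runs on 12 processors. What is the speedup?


Amdahl's law: T_p = T × ((1-p) + p/N)
= 812 × ((1-0.9) + 0.9/12)
= 812 × (0.10 + 0.0750)
= 812 × 0.1750
= 142.10
Speedup = 812/142.10
= 5.71×


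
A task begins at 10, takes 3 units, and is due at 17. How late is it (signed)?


Completion = 10 + 3 = 13
Lateness = C - d = 13 - 17
= -4


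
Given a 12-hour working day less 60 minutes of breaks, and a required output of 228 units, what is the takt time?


Available = 12×60 - 60 = 660 min
Takt time = 660 / 228
= 2.89 min/unit


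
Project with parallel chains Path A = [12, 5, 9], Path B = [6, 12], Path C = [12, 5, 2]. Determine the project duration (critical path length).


Path A: 12 + 5 + 9 = 26
Path B: 6 + 12 = 18
Path C: 12 + 5 + 2 = 19
Critical path = longest = max(26, 18, 19)
= 26 (Path A)


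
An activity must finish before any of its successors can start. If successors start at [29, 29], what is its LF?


LF = min of all successor start times
Successors start at: [29, 29]
LF = min(29, 29)
= 29


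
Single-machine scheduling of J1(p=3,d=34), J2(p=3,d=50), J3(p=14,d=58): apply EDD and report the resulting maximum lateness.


EDD order: J1 → J2 → J3
Completion and lateness:
  J1: C=3, d=34, L=3-34=-31
  J2: C=6, d=50, L=6-50=-44
  J3: C=20, d=58, L=20-58=-38
Lmax = max(-31, -44, -38)
= -31


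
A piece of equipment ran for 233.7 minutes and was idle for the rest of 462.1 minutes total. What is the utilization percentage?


Utilization = busy / total × 100
= 233.7 / 462.1 × 100
= 50.6%


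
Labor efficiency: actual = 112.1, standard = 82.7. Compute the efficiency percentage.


Efficiency = (actual / standard) × 100
= (112.1 / 82.7) × 100
= 135.6%


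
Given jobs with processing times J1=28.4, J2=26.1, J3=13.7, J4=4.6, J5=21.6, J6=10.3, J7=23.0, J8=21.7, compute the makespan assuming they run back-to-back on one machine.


Sequential makespan: sum all processing times
= 28.4 + 26.1 + 13.7 + 4.6 + 21.6 + 10.3 + 23.0 + 21.7
= 149.4 time units


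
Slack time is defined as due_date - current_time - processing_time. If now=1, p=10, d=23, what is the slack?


Slack = due - current_time - processing
= 23 - 1 - 10
= 12


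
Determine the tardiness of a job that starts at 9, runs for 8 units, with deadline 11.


Completion = start + processing = 9 + 8 = 17
Tardiness = max(0, C - d) = max(0, 17 - 11)
= max(0, 6)
= 6


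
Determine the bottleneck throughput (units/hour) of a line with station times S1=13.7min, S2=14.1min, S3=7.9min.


Bottleneck = longest station time
Station times: [13.7, 14.1, 7.9]
Max = 14.1 min
Rate = 60 / 14.1
= 4.26 units/hour (bottleneck: 14.1min)


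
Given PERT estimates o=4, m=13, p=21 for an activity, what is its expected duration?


te = (o + 4m + p) / 6
= (4 + 4×13 + 21) / 6
= (4 + 52 + 21) / 6
= 77 / 6
= 12.83


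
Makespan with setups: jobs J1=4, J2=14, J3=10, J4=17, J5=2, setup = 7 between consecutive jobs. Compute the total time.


Makespan = Σ processing + (n-1) × setup
= (4 + 14 + 10 + 17 + 2) + (5-1)×7
= 47 + 28
= 75 time units


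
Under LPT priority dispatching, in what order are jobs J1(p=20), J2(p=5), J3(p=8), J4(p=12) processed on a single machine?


LPT: sort by longest processing time first
  J1: p=20
  J4: p=12
  J3: p=8
  J2: p=5
Order: J1 → J4 → J3 → J2


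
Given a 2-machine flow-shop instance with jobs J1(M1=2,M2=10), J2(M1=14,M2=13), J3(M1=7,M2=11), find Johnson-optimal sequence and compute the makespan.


Johnson's rule:
Group 1 (M1≤M2, sort by M1): ['J1', 'J3']
Group 2 (M1>M2, sort desc M2): ['J2']
Sequence: J1 → J3 → J2
Makespan calculation:
  J1: M1 done=2, M2 done=12
  J3: M1 done=9, M2 done=23
  J2: M1 done=23, M2 done=36
= Sequence: J1 → J3 → J2, Makespan: 36


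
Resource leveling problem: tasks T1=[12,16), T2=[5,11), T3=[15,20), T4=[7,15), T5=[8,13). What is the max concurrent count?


Check each time point for overlaps:
  t=8: 3 tasks active (T2, T4, T5)
Max concurrent = 3


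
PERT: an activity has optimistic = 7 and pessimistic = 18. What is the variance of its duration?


σ² = ((p - o) / 6)² = (p - o)² / 36
= (18 - 7)² / 36
= 11² / 36
= 121 / 36
= 3.3611


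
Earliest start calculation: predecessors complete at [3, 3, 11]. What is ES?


ES = max of all predecessor completion times
Predecessors: [3, 3, 11]
ES = max(3, 3, 11)
= 11


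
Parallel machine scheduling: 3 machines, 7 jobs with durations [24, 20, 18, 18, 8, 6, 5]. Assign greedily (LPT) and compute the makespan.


Jobs (LPT sorted): [24, 20, 18, 18, 8, 6, 5]
Machines: 3
  J=24 → Machine 1 (load: 0+24=24)
  J=20 → Machine 2 (load: 0+20=20)
  J=18 → Machine 3 (load: 0+18=18)
  J=18 → Machine 3 (load: 18+18=36)
  J=8 → Machine 2 (load: 20+8=28)
  J=6 → Machine 1 (load: 24+6=30)
  J=5 → Machine 2 (load: 28+5=33)
Machine loads: [30, 33, 36]
Makespan = max = 36 time units


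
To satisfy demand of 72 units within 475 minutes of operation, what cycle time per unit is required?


Cycle time = available time / demand
= 475 / 72
= 6.60 min/unit


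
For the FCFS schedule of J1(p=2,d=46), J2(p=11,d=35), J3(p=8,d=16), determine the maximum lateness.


Lateness per job (L = C - d):
  J1: C=2, d=46, L=-44
  J2: C=13, d=35, L=-22
  J3: C=21, d=16, L=5
Lmax = max(-44, -22, 5)
= 5


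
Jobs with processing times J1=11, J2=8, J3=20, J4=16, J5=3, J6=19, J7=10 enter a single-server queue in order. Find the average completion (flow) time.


Completion times:
  J1: completes at 11
  J2: completes at 19
  J3: completes at 39
  J4: completes at 55
  J5: completes at 58
  J6: completes at 77
  J7: completes at 87
Sum = 346
Average = 346/7
= 49.43


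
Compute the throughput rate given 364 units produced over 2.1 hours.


Throughput = units / time
= 364 / 2.1
= 173.3 units/hour


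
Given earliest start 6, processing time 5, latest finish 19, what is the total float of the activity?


EF = ES + duration = 6 + 5 = 11
LS = LF - duration = 19 - 5 = 14
Total Float = LF - EF = 19 - 11
(or LS - ES = 14 - 6)
= 8


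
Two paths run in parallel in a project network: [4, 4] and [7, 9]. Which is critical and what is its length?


Path A: 4 + 4 = 8
Path B: 7 + 9 = 16
Critical path = longest = max(8, 16)
= 16 (Path B)


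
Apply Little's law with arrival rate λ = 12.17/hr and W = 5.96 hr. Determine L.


Little's law: L = λ × W
= 12.17 × 5.96
= 72.53


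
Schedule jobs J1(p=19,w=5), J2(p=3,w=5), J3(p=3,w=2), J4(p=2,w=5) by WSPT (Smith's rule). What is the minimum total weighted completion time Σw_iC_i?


WSPT order (by p/w): J4 → J2 → J3 → J1
  J4: C=2, w·C=5×2=10
  J2: C=5, w·C=5×5=25
  J3: C=8, w·C=2×8=16
  J1: C=27, w·C=5×27=135
Σ w·C = 186
= 186


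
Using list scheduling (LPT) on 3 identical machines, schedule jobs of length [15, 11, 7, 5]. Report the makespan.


Jobs (LPT sorted): [15, 11, 7, 5]
Machines: 3
  J=15 → Machine 1 (load: 0+15=15)
  J=11 → Machine 2 (load: 0+11=11)
  J=7 → Machine 3 (load: 0+7=7)
  J=5 → Machine 3 (load: 7+5=12)
Machine loads: [15, 11, 12]
Makespan = max = 15 time units


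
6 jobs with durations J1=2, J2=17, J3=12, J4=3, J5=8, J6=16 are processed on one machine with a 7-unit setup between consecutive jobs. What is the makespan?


Makespan = Σ processing + (n-1) × setup
= (2 + 17 + 12 + 3 + 8 + 16) + (6-1)×7
= 58 + 35
= 93 time units


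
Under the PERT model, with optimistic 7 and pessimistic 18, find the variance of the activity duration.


σ² = ((p - o) / 6)² = (p - o)² / 36
= (18 - 7)² / 36
= 11² / 36
= 121 / 36
= 3.3611


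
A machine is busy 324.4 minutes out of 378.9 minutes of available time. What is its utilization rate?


Utilization = busy / total × 100
= 324.4 / 378.9 × 100
= 85.6%


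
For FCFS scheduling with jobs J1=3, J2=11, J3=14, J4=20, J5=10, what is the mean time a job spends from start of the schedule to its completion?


Completion times:
  J1: completes at 3
  J2: completes at 14
  J3: completes at 28
  J4: completes at 48
  J5: completes at 58
Sum = 151
Average = 151/5
= 30.20


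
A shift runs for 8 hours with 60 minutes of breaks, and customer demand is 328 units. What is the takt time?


Available = 8×60 - 60 = 420 min
Takt time = 420 / 328
= 1.28 min/unit


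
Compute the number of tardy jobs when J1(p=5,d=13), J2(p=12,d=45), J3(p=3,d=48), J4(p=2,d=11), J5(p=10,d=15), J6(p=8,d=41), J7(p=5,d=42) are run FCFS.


Completion vs due date:
  J1: C=5, d=13 → on time
  J2: C=17, d=45 → on time
  J3: C=20, d=48 → on time
  J4: C=22, d=11 → TARDY
  J5: C=32, d=15 → TARDY
  J6: C=40, d=41 → on time
  J7: C=45, d=42 → TARDY
Tardy jobs: J4, J5, J7
Count = 3


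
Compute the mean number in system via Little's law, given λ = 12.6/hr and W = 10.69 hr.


Little's law: L = λ × W
= 12.6 × 10.69
= 134.69


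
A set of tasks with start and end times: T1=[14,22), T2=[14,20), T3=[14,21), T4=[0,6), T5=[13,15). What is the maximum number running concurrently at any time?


Check each time point for overlaps:
  t=14: 4 tasks active (T1, T2, T3, T5)
Max concurrent = 4


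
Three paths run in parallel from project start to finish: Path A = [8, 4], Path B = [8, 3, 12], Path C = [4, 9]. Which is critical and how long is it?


Path A: 8 + 4 = 12
Path B: 8 + 3 + 12 = 23
Path C: 4 + 9 = 13
Critical path = longest = max(12, 23, 13)
= 23 (Path B)


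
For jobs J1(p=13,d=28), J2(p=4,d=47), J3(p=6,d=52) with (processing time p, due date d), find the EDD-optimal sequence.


EDD: sort by earliest due date
  J1: d=28, p=13
  J2: d=47, p=4
  J3: d=52, p=6
Order: J1 → J2 → J3


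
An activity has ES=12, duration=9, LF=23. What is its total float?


EF = ES + duration = 12 + 9 = 21
LS = LF - duration = 23 - 9 = 14
Total Float = LF - EF = 23 - 21
(or LS - ES = 14 - 12)
= 2


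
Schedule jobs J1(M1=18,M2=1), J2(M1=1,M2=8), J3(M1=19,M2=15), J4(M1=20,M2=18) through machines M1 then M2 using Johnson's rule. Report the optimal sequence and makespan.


Johnson's rule:
Group 1 (M1≤M2, sort by M1): ['J2']
Group 2 (M1>M2, sort desc M2): ['J4', 'J3', 'J1']
Sequence: J2 → J4 → J3 → J1
Makespan calculation:
  J2: M1 done=1, M2 done=9
  J4: M1 done=21, M2 done=39
  J3: M1 done=40, M2 done=55
  J1: M1 done=58, M2 done=59
= Sequence: J2 → J4 → J3 → J1, Makespan: 59


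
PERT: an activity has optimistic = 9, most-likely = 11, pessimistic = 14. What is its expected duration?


te = (o + 4m + p) / 6
= (9 + 4×11 + 14) / 6
= (9 + 44 + 14) / 6
= 67 / 6
= 11.17


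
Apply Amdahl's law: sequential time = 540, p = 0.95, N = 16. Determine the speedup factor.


Amdahl's law: T_p = T × ((1-p) + p/N)
= 540 × ((1-0.95) + 0.95/16)
= 540 × (0.05 + 0.0594)
= 540 × 0.1094
= 59.06
Speedup = 540/59.06
= 9.14×


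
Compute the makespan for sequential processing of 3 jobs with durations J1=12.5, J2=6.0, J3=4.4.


Sequential makespan: sum all processing times
= 12.5 + 6.0 + 4.4
= 22.9 time units


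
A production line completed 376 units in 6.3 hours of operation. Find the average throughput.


Throughput = units / time
= 376 / 6.3
= 59.7 units/hour


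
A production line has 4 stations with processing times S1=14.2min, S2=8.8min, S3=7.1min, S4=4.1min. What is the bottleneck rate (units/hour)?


Bottleneck = longest station time
Station times: [14.2, 8.8, 7.1, 4.1]
Max = 14.2 min
Rate = 60 / 14.2
= 4.23 units/hour (bottleneck: 14.2min)


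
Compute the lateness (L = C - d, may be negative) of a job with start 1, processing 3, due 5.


Completion = 1 + 3 = 4
Lateness = C - d = 4 - 5
= -1


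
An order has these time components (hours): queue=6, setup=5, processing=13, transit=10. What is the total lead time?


Lead time = queue + setup + processing + transit
= 6 + 5 + 13 + 10
= 34 hours


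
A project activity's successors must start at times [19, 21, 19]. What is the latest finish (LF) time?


LF = min of all successor start times
Successors start at: [19, 21, 19]
LF = min(19, 21, 19)
= 19


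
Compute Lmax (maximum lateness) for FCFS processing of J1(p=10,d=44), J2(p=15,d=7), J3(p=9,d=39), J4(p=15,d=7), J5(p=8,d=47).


Lateness per job (L = C - d):
  J1: C=10, d=44, L=-34
  J2: C=25, d=7, L=18
  J3: C=34, d=39, L=-5
  J4: C=49, d=7, L=42
  J5: C=57, d=47, L=10
Lmax = max(-34, 18, -5, 42, 10)
= 42


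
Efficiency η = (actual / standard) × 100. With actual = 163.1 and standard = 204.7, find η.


Efficiency = (actual / standard) × 100
= (163.1 / 204.7) × 100
= 79.7%


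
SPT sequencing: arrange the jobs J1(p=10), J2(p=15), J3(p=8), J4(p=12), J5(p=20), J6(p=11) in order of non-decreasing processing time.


SPT: sort by shortest processing time
  J3: p=8
  J1: p=10
  J6: p=11
  J4: p=12
  J2: p=15
  J5: p=20
Order: J3 → J1 → J6 → J4 → J2 → J5


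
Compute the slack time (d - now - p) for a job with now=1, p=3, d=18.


Slack = due - current_time - processing
= 18 - 1 - 3
= 14


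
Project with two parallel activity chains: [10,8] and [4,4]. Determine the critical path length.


Path A: 10 + 8 = 18
Path B: 4 + 4 = 8
Critical path = longest = max(18, 8)
= 18 (Path A)


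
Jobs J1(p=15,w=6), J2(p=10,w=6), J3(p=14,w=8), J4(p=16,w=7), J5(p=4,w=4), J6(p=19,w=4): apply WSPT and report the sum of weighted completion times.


WSPT order (by p/w): J5 → J2 → J3 → J4 → J1 → J6
  J5: C=4, w·C=4×4=16
  J2: C=14, w·C=6×14=84
  J3: C=28, w·C=8×28=224
  J4: C=44, w·C=7×44=308
  J1: C=59, w·C=6×59=354
  J6: C=78, w·C=4×78=312
Σ w·C = 1298
= 1298


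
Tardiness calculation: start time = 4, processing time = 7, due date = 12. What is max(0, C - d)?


Completion = start + processing = 4 + 7 = 11
Tardiness = max(0, C - d) = max(0, 11 - 12)
= max(0, -1)
= 0


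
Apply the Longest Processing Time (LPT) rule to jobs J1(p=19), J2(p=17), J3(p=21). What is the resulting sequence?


LPT: sort by longest processing time first
  J3: p=21
  J1: p=19
  J2: p=17
Order: J3 → J1 → J2


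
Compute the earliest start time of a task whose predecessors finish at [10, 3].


ES = max of all predecessor completion times
Predecessors: [10, 3]
ES = max(10, 3)
= 10


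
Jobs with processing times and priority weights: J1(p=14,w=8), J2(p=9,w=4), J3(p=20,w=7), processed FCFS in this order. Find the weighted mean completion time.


Completion times:
  J1: C=14, w×C=8×14=112
  J2: C=23, w×C=4×23=92
  J3: C=43, w×C=7×43=301
Sum w×C = 505
Sum w = 19
Weighted avg = 505/19
= 26.58


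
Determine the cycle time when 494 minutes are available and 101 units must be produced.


Cycle time = available time / demand
= 494 / 101
= 4.89 min/unit


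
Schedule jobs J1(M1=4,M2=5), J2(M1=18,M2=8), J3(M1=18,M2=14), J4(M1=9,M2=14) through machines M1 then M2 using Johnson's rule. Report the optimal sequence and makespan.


Johnson's rule:
Group 1 (M1≤M2, sort by M1): ['J1', 'J4']
Group 2 (M1>M2, sort desc M2): ['J3', 'J2']
Sequence: J1 → J4 → J3 → J2
Makespan calculation:
  J1: M1 done=4, M2 done=9
  J4: M1 done=13, M2 done=27
  J3: M1 done=31, M2 done=45
  J2: M1 done=49, M2 done=57
= Sequence: J1 → J4 → J3 → J2, Makespan: 57


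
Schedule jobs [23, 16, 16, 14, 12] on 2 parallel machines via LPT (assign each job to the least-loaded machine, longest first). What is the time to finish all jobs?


Jobs (LPT sorted): [23, 16, 16, 14, 12]
Machines: 2
  J=23 → Machine 1 (load: 0+23=23)
  J=16 → Machine 2 (load: 0+16=16)
  J=16 → Machine 2 (load: 16+16=32)
  J=14 → Machine 1 (load: 23+14=37)
  J=12 → Machine 2 (load: 32+12=44)
Machine loads: [37, 44]
Makespan = max = 44 time units


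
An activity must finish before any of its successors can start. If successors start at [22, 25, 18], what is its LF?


LF = min of all successor start times
Successors start at: [22, 25, 18]
LF = min(22, 25, 18)
= 18


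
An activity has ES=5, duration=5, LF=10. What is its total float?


EF = ES + duration = 5 + 5 = 10
LS = LF - duration = 10 - 5 = 5
Total Float = LF - EF = 10 - 10
(or LS - ES = 5 - 5)
= 0


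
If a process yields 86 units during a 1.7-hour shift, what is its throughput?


Throughput = units / time
= 86 / 1.7
= 50.6 units/hour


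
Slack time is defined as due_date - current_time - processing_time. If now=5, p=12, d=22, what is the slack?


Slack = due - current_time - processing
= 22 - 5 - 12
= 5


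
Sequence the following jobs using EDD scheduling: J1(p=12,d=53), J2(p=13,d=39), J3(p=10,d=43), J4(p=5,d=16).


EDD: sort by earliest due date
  J4: d=16, p=5
  J2: d=39, p=13
  J3: d=43, p=10
  J1: d=53, p=12
Order: J4 → J2 → J3 → J1


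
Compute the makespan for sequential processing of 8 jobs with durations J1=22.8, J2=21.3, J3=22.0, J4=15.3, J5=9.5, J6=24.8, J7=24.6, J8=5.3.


Sequential makespan: sum all processing times
= 22.8 + 21.3 + 22.0 + 15.3 + 9.5 + 24.8 + 24.6 + 5.3
= 145.6 time units


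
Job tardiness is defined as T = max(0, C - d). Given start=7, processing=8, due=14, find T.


Completion = start + processing = 7 + 8 = 15
Tardiness = max(0, C - d) = max(0, 15 - 14)
= max(0, 1)
= 1


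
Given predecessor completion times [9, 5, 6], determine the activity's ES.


ES = max of all predecessor completion times
Predecessors: [9, 5, 6]
ES = max(9, 5, 6)
= 9


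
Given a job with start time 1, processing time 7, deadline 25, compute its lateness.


Completion = 1 + 7 = 8
Lateness = C - d = 8 - 25
= -17


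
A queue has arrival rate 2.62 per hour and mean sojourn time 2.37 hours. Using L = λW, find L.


Little's law: L = λ × W
= 2.62 × 2.37
= 6.21


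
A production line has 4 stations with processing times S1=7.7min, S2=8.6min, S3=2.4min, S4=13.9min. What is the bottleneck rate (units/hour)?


Bottleneck = longest station time
Station times: [7.7, 8.6, 2.4, 13.9]
Max = 13.9 min
Rate = 60 / 13.9
= 4.32 units/hour (bottleneck: 13.9min)


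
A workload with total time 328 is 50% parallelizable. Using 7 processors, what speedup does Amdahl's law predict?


Amdahl's law: T_p = T × ((1-p) + p/N)
= 328 × ((1-0.5) + 0.5/7)
= 328 × (0.50 + 0.0714)
= 328 × 0.5714
= 187.43
Speedup = 328/187.43
= 1.75×


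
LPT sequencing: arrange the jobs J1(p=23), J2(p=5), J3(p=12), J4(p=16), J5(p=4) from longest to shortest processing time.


LPT: sort by longest processing time first
  J1: p=23
  J4: p=16
  J3: p=12
  J2: p=5
  J5: p=4
Order: J1 → J4 → J3 → J2 → J5


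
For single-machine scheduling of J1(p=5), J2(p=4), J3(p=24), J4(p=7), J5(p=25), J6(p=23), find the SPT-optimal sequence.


SPT: sort by shortest processing time
  J2: p=4
  J1: p=5
  J4: p=7
  J6: p=23
  J3: p=24
  J5: p=25
Order: J2 → J1 → J4 → J6 → J3 → J5


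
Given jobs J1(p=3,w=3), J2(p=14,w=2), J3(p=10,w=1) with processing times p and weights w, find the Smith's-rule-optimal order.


WSPT (Smith's rule): sort by p/w ascending
  J1: p/w = 3/3 = 1.000
  J2: p/w = 14/2 = 7.000
  J3: p/w = 10/1 = 10.000
Order: J1 → J2 → J3


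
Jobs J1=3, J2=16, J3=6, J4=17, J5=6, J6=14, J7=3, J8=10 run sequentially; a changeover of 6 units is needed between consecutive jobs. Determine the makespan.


Makespan = Σ processing + (n-1) × setup
= (3 + 16 + 6 + 17 + 6 + 14 + 3 + 10) + (8-1)×6
= 75 + 42
= 117 time units


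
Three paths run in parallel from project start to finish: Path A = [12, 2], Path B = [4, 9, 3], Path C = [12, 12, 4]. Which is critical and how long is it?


Path A: 12 + 2 = 14
Path B: 4 + 9 + 3 = 16
Path C: 12 + 12 + 4 = 28
Critical path = longest = max(14, 16, 28)
= 28 (Path C)


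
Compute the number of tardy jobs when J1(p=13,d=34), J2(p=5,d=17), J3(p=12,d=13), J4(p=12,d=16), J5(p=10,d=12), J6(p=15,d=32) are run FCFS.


Completion vs due date:
  J1: C=13, d=34 → on time
  J2: C=18, d=17 → TARDY
  J3: C=30, d=13 → TARDY
  J4: C=42, d=16 → TARDY
  J5: C=52, d=12 → TARDY
  J6: C=67, d=32 → TARDY
Tardy jobs: J2, J3, J4, J5, J6
Count = 5


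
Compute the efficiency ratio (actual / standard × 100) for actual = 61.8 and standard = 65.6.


Efficiency = (actual / standard) × 100
= (61.8 / 65.6) × 100
= 94.2%


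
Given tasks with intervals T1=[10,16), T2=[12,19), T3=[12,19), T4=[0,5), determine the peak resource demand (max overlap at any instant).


Check each time point for overlaps:
  t=12: 3 tasks active (T1, T2, T3)
Max concurrent = 3


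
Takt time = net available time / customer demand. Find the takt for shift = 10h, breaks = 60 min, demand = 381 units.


Available = 10×60 - 60 = 540 min
Takt time = 540 / 381
= 1.42 min/unit


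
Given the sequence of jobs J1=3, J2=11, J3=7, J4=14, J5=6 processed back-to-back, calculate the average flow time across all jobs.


Completion times:
  J1: completes at 3
  J2: completes at 14
  J3: completes at 21
  J4: completes at 35
  J5: completes at 41
Sum = 114
Average = 114/5
= 22.80


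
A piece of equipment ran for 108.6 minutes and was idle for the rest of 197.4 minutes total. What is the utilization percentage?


Utilization = busy / total × 100
= 108.6 / 197.4 × 100
= 55.0%


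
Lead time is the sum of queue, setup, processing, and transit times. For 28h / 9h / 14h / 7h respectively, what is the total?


Lead time = queue + setup + processing + transit
= 28 + 9 + 14 + 7
= 58 hours


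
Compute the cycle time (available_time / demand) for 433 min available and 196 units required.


Cycle time = available time / demand
= 433 / 196
= 2.21 min/unit


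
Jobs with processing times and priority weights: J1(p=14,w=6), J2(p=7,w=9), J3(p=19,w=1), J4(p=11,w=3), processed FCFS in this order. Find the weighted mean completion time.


Completion times:
  J1: C=14, w×C=6×14=84
  J2: C=21, w×C=9×21=189
  J3: C=40, w×C=1×40=40
  J4: C=51, w×C=3×51=153
Sum w×C = 466
Sum w = 19
Weighted avg = 466/19
= 24.53


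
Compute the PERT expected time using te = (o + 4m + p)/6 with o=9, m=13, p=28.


te = (o + 4m + p) / 6
= (9 + 4×13 + 28) / 6
= (9 + 52 + 28) / 6
= 89 / 6
= 14.83


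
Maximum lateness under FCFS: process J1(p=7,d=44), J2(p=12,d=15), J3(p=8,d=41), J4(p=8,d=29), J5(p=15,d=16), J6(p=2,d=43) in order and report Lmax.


Lateness per job (L = C - d):
  J1: C=7, d=44, L=-37
  J2: C=19, d=15, L=4
  J3: C=27, d=41, L=-14
  J4: C=35, d=29, L=6
  J5: C=50, d=16, L=34
  J6: C=52, d=43, L=9
Lmax = max(-37, 4, -14, 6, 34, 9)
= 34


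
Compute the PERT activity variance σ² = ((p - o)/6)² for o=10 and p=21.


σ² = ((p - o) / 6)² = (p - o)² / 36
= (21 - 10)² / 36
= 11² / 36
= 121 / 36
= 3.3611


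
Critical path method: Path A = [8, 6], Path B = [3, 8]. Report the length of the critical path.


Path A: 8 + 6 = 14
Path B: 3 + 8 = 11
Critical path = longest = max(14, 11)
= 14 (Path A)


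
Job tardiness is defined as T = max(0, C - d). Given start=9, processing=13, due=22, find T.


Completion = start + processing = 9 + 13 = 22
Tardiness = max(0, C - d) = max(0, 22 - 22)
= max(0, 0)
= 0


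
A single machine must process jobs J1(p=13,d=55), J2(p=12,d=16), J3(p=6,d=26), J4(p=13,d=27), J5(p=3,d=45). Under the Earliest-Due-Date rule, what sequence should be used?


EDD: sort by earliest due date
  J2: d=16, p=12
  J3: d=26, p=6
  J4: d=27, p=13
  J5: d=45, p=3
  J1: d=55, p=13
Order: J2 → J3 → J4 → J5 → J1


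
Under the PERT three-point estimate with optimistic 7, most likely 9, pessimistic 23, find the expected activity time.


te = (o + 4m + p) / 6
= (7 + 4×9 + 23) / 6
= (7 + 36 + 23) / 6
= 66 / 6
= 11.00


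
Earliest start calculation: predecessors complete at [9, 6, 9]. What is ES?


ES = max of all predecessor completion times
Predecessors: [9, 6, 9]
ES = max(9, 6, 9)
= 9


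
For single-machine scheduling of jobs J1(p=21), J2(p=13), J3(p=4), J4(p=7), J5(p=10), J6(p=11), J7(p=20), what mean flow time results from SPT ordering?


SPT order: J3 → J4 → J5 → J6 → J2 → J7 → J1
Completion times:
  J3: C=4
  J4: C=11
  J5: C=21
  J6: C=32
  J2: C=45
  J7: C=65
  J1: C=86
Sum = 264, n = 7
Mean flow = 264/7
= 37.71


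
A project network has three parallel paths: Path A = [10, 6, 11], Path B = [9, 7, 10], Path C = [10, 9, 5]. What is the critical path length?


Path A: 10 + 6 + 11 = 27
Path B: 9 + 7 + 10 = 26
Path C: 10 + 9 + 5 = 24
Critical path = longest = max(27, 26, 24)
= 27 (Path A)


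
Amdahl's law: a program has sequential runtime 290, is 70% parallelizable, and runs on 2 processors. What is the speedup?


Amdahl's law: T_p = T × ((1-p) + p/N)
= 290 × ((1-0.7) + 0.7/2)
= 290 × (0.30 + 0.3500)
= 290 × 0.6500
= 188.50
Speedup = 290/188.50
= 1.54×


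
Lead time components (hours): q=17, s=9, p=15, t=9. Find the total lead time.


Lead time = queue + setup + processing + transit
= 17 + 9 + 15 + 9
= 50 hours


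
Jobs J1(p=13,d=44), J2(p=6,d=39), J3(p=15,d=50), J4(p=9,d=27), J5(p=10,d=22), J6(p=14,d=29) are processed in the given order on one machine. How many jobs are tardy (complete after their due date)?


Completion vs due date:
  J1: C=13, d=44 → on time
  J2: C=19, d=39 → on time
  J3: C=34, d=50 → on time
  J4: C=43, d=27 → TARDY
  J5: C=53, d=22 → TARDY
  J6: C=67, d=29 → TARDY
Tardy jobs: J4, J5, J6
Count = 3


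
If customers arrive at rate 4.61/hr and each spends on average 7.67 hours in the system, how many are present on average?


Little's law: L = λ × W
= 4.61 × 7.67
= 35.36


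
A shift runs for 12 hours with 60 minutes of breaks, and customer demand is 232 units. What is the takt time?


Available = 12×60 - 60 = 660 min
Takt time = 660 / 232
= 2.84 min/unit


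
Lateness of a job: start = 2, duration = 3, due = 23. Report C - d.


Completion = 2 + 3 = 5
Lateness = C - d = 5 - 23
= -18


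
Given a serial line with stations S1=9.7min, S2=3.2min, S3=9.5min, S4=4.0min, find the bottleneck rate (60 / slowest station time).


Bottleneck = longest station time
Station times: [9.7, 3.2, 9.5, 4.0]
Max = 9.7 min
Rate = 60 / 9.7
= 6.19 units/hour (bottleneck: 9.7min)


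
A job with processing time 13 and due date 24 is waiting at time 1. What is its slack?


Slack = due - current_time - processing
= 24 - 1 - 13
= 10


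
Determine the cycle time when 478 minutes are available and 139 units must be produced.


Cycle time = available time / demand
= 478 / 139
= 3.44 min/unit


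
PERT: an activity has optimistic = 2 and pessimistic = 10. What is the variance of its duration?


σ² = ((p - o) / 6)² = (p - o)² / 36
= (10 - 2)² / 36
= 8² / 36
= 64 / 36
= 1.7778


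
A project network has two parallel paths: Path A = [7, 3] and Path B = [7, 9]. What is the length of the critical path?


Path A: 7 + 3 = 10
Path B: 7 + 9 = 16
Critical path = longest = max(10, 16)
= 16 (Path B)


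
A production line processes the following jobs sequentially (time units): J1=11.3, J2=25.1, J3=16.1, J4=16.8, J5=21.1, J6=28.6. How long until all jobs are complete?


Sequential makespan: sum all processing times
= 11.3 + 25.1 + 16.1 + 16.8 + 21.1 + 28.6
= 119.0 time units


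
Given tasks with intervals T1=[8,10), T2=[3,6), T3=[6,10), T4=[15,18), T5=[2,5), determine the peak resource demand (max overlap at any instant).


Check each time point for overlaps:
  t=3: 2 tasks active (T2, T5)
Max concurrent = 2


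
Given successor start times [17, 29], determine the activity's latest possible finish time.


LF = min of all successor start times
Successors start at: [17, 29]
LF = min(17, 29)
= 17


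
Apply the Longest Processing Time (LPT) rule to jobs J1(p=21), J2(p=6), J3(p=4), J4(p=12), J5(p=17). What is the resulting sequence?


LPT: sort by longest processing time first
  J1: p=21
  J5: p=17
  J4: p=12
  J2: p=6
  J3: p=4
Order: J1 → J5 → J4 → J2 → J3


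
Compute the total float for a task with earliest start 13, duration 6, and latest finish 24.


EF = ES + duration = 13 + 6 = 19
LS = LF - duration = 24 - 6 = 18
Total Float = LF - EF = 24 - 19
(or LS - ES = 18 - 13)
= 5


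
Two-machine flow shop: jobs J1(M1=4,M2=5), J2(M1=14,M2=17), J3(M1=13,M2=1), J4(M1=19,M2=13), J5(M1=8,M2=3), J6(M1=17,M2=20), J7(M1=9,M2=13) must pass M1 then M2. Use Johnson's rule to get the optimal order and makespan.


Johnson's rule:
Group 1 (M1≤M2, sort by M1): ['J1', 'J7', 'J2', 'J6']
Group 2 (M1>M2, sort desc M2): ['J4', 'J5', 'J3']
Sequence: J1 → J7 → J2 → J6 → J4 → J5 → J3
Makespan calculation:
  J1: M1 done=4, M2 done=9
  J7: M1 done=13, M2 done=26
  J2: M1 done=27, M2 done=44
  J6: M1 done=44, M2 done=64
  J4: M1 done=63, M2 done=77
  J5: M1 done=71, M2 done=80
  J3: M1 done=84, M2 done=85
= Sequence: J1 → J7 → J2 → J6 → J4 → J5 → J3, Makespan: 85
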